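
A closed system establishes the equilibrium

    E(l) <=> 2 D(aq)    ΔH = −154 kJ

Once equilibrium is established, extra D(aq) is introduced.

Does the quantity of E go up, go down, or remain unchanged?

increases

Adding D (aq), a product, drives the reaction to the left.
The net shift is to the left. E is a reactant, so its amount increases.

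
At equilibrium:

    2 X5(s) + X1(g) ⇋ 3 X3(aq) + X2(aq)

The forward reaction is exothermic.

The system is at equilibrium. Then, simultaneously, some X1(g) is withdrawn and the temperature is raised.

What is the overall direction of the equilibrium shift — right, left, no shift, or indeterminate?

left

Removing X1 (g), a reactant, drives the reaction to the left.
The forward reaction is exothermic. Raising T favours the endothermic direction — shift to the left.
All effects act in the same direction — net shift to the left.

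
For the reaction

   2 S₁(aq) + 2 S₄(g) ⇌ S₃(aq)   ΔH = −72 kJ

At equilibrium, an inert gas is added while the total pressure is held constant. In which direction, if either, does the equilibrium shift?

Adding inert gas at constant total pressure expands the volume and lowers every reacting partial pressure. With Δn_gas = 0 − 2 = -2, Q moves away from K toward the side with fewer gas moles, so the system shifts toward the side with more gas moles — to the left.

left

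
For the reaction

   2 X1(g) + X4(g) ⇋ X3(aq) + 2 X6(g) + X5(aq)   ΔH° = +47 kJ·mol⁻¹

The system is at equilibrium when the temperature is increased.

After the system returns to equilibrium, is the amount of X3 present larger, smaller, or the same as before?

increases

The forward reaction is endothermic. Raising T favours the endothermic direction — shift to the right.
The net shift is to the right. X3 is a product, so its amount increases.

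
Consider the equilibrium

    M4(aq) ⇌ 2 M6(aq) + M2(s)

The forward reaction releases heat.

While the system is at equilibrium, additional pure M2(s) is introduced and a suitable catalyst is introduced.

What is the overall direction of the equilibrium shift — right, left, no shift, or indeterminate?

M2 is a pure solid; its activity is 1 regardless of amount, so Q is unaffected — no shift from this change.
A catalyst speeds both forward and reverse rates equally; it changes neither Q nor K — no shift from this change.
None of the changes alters Q relative to K, so there is no net shift.

no shift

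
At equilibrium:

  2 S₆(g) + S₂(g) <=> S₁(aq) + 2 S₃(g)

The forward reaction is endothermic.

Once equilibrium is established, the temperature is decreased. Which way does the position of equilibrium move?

left

The forward reaction is endothermic. Lowering T favours the exothermic direction — shift to the left.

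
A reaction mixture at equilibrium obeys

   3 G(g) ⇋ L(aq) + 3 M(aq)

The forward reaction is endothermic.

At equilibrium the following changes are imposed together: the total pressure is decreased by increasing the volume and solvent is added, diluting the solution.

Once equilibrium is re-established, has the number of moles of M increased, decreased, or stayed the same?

Gas moles: reactants 3, products 0 (Δn_gas = -3). Expansion shifts the system toward the side with more moles of gas — to the left.
Dilution lowers every aqueous concentration by the same factor. Δn_aq = 4 − 0 = +4, so the system shifts toward the side with more dissolved moles — to the right.
The two effects oppose each other, so the net shift — and hence the change in M — cannot be determined from the given information.

cannot be determined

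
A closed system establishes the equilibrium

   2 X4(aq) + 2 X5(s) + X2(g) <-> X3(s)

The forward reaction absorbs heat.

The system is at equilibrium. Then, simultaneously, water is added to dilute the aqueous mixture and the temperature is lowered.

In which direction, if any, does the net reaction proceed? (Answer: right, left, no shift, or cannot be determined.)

left

Dilution lowers every aqueous concentration by the same factor. Δn_aq = 0 − 2 = -2, so the system shifts toward the side with more dissolved moles — to the left.
The forward reaction is endothermic. Lowering T favours the exothermic direction — shift to the left.
All effects act in the same direction — net shift to the left.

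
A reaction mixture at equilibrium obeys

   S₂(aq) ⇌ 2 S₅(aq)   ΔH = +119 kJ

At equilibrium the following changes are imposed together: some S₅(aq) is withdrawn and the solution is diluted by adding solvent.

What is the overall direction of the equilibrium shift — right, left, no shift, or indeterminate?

Removing S₅ (aq), a product, drives the reaction to the right.
Dilution lowers every aqueous concentration by the same factor. Δn_aq = 2 − 1 = +1, so the system shifts toward the side with more dissolved moles — to the right.
All effects act in the same direction — net shift to the right.

right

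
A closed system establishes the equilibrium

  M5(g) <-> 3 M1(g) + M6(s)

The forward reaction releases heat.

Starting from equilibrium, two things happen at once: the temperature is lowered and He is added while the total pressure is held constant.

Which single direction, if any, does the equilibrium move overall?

right

The forward reaction is exothermic. Lowering T favours the exothermic direction — shift to the right.
Adding inert gas at constant total pressure expands the volume and lowers every reacting partial pressure. With Δn_gas = 3 − 1 = +2, Q moves away from K toward the side with fewer gas moles, so the system shifts toward the side with more gas moles — to the right.
All effects act in the same direction — net shift to the right.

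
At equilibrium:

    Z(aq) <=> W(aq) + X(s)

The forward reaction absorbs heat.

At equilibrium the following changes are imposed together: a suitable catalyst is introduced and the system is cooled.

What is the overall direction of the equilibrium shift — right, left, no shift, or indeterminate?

A catalyst speeds both forward and reverse rates equally; it changes neither Q nor K — no shift from this change.
The forward reaction is endothermic. Lowering T favours the exothermic direction — shift to the left.
Only the nonzero effect(s) matter; the net shift is to the left.

left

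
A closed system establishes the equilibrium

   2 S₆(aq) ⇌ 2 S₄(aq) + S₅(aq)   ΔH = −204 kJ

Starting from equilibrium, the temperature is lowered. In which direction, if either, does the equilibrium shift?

right

The forward reaction is exothermic. Lowering T favours the exothermic direction — shift to the right.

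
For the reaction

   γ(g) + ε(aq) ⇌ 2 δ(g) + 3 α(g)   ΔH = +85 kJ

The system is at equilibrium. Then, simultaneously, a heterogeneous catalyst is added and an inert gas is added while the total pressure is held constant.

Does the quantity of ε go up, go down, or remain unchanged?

A catalyst speeds both forward and reverse rates equally; it changes neither Q nor K — no shift from this change.
Adding inert gas at constant total pressure expands the volume and lowers every reacting partial pressure. With Δn_gas = 5 − 1 = +4, Q moves away from K toward the side with fewer gas moles, so the system shifts toward the side with more gas moles — to the right.
The net shift is to the right. ε is a reactant, so its amount decreases.

decreases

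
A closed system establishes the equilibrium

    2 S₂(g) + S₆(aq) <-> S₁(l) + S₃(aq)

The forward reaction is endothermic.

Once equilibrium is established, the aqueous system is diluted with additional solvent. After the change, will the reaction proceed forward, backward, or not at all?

no shift

Dilution scales every aqueous concentration by the same factor. Δn_aq = 1 − 1 = 0, so Q is unchanged — no shift.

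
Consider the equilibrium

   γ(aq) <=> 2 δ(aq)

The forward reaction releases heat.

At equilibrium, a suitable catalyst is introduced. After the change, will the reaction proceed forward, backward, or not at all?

A catalyst speeds both forward and reverse rates equally; it changes neither Q nor K — no shift from this change.

no shift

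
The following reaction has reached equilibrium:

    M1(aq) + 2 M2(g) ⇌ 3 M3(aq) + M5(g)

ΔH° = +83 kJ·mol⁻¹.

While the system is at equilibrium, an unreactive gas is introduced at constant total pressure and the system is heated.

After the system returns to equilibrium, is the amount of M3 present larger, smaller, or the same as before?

cannot be determined

Adding inert gas at constant total pressure expands the volume and lowers every reacting partial pressure. With Δn_gas = 1 − 2 = -1, Q moves away from K toward the side with fewer gas moles, so the system shifts toward the side with more gas moles — to the left.
The forward reaction is endothermic. Raising T favours the endothermic direction — shift to the right.
The two effects oppose each other, so the net shift — and hence the change in M3 — cannot be determined from the given information.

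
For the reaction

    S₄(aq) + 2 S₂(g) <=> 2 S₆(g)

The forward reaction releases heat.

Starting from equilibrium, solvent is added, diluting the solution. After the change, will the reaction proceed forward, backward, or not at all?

left

Dilution lowers every aqueous concentration by the same factor. Δn_aq = 0 − 1 = -1, so the system shifts toward the side with more dissolved moles — to the left.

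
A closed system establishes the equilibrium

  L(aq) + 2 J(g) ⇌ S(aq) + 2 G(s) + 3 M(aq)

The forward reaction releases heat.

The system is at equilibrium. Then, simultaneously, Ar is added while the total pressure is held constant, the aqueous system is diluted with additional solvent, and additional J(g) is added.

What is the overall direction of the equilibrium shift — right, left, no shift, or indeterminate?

Adding inert gas at constant total pressure expands the volume and lowers every reacting partial pressure. With Δn_gas = 0 − 2 = -2, Q moves away from K toward the side with fewer gas moles, so the system shifts toward the side with more gas moles — to the left.
Dilution lowers every aqueous concentration by the same factor. Δn_aq = 4 − 1 = +3, so the system shifts toward the side with more dissolved moles — to the right.
Adding J (g), a reactant, drives the reaction to the right.
The individual effects push in opposite directions; without quantitative information the net direction cannot be determined.

cannot be determined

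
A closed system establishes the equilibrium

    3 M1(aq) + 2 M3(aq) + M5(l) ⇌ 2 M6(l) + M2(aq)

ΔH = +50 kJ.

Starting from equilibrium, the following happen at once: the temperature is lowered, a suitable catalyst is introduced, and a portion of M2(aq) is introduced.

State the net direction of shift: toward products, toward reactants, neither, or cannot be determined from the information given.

The forward reaction is endothermic. Lowering T favours the exothermic direction — shift to the left.
A catalyst speeds both forward and reverse rates equally; it changes neither Q nor K — no shift from this change.
Adding M2 (aq), a product, drives the reaction to the left.
Only the nonzero effect(s) matter; the net shift is to the left.

left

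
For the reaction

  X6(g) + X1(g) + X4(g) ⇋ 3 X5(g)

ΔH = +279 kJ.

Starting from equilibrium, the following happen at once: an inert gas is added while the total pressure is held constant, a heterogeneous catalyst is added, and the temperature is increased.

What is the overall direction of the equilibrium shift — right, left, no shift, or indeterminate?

Adding inert gas at constant total pressure expands the volume, scaling every reacting partial pressure by the same factor. Δn_gas = 3 − 3 = 0, so Q is unchanged — no shift.
A catalyst speeds both forward and reverse rates equally; it changes neither Q nor K — no shift from this change.
The forward reaction is endothermic. Raising T favours the endothermic direction — shift to the right.
Only the nonzero effect(s) matter; the net shift is to the right.

right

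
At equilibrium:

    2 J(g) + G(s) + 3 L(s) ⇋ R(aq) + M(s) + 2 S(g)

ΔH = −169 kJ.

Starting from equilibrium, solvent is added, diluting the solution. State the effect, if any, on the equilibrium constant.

The equilibrium constant depends only on temperature. This perturbation may move the position of equilibrium, but since T is unchanged, K itself is unchanged.

unchanged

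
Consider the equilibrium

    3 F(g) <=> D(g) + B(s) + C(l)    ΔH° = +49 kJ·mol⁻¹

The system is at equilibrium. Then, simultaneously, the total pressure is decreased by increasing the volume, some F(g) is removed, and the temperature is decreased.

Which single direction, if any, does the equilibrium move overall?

left

Gas moles: reactants 3, products 1 (Δn_gas = -2). Expansion shifts the system toward the side with more moles of gas — to the left.
Removing F (g), a reactant, drives the reaction to the left.
The forward reaction is endothermic. Lowering T favours the exothermic direction — shift to the left.
All effects act in the same direction — net shift to the left.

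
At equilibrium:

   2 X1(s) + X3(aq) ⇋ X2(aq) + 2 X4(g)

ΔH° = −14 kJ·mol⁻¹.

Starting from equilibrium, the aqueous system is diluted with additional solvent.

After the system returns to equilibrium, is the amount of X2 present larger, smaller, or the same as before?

Dilution scales every aqueous concentration by the same factor. Δn_aq = 1 − 1 = 0, so Q is unchanged — no shift.
No net shift occurs, so the amount of X2 is unchanged.

unchanged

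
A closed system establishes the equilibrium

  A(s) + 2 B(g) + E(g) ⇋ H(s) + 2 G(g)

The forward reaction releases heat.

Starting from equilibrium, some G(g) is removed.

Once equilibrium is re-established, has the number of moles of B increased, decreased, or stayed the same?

decreases

Removing G (g), a product, drives the reaction to the right.
The net shift is to the right. B is a reactant, so its amount decreases.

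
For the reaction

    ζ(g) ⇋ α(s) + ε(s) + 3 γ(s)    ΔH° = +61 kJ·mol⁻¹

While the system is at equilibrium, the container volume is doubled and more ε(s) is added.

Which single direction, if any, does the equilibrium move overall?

Gas moles: reactants 1, products 0 (Δn_gas = -1). Expansion shifts the system toward the side with more moles of gas — to the left.
ε is a pure solid; its activity is 1 regardless of amount, so Q is unaffected — no shift from this change.
Only the nonzero effect(s) matter; the net shift is to the left.

left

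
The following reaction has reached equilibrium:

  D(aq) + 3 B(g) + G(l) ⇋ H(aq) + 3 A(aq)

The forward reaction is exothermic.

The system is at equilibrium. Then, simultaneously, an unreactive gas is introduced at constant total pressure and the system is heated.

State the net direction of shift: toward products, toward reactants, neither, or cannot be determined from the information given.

left

Adding inert gas at constant total pressure expands the volume and lowers every reacting partial pressure. With Δn_gas = 0 − 3 = -3, Q moves away from K toward the side with fewer gas moles, so the system shifts toward the side with more gas moles — to the left.
The forward reaction is exothermic. Raising T favours the endothermic direction — shift to the left.
All effects act in the same direction — net shift to the left.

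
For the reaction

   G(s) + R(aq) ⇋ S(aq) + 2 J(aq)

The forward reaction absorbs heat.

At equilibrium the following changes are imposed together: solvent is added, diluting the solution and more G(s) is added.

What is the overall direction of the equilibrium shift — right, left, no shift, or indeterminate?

right

Dilution lowers every aqueous concentration by the same factor. Δn_aq = 3 − 1 = +2, so the system shifts toward the side with more dissolved moles — to the right.
G is a pure solid; its activity is 1 regardless of amount, so Q is unaffected — no shift from this change.
Only the nonzero effect(s) matter; the net shift is to the right.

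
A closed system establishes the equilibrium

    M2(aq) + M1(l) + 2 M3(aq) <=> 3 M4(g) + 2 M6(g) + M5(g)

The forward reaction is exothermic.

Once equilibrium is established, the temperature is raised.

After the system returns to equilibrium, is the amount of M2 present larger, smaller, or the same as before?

The forward reaction is exothermic. Raising T favours the endothermic direction — shift to the left.
The net shift is to the left. M2 is a reactant, so its amount increases.

increases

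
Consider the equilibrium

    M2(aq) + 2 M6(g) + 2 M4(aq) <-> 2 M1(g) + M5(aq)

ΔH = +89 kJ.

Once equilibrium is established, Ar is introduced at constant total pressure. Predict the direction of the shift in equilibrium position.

no shift

Adding inert gas at constant total pressure expands the volume, scaling every reacting partial pressure by the same factor. Δn_gas = 2 − 2 = 0, so Q is unchanged — no shift.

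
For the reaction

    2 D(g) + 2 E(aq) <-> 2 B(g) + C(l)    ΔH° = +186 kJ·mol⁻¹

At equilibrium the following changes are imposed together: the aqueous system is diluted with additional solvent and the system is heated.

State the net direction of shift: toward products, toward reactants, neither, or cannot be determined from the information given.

cannot be determined

Dilution lowers every aqueous concentration by the same factor. Δn_aq = 0 − 2 = -2, so the system shifts toward the side with more dissolved moles — to the left.
The forward reaction is endothermic. Raising T favours the endothermic direction — shift to the right.
The individual effects push in opposite directions; without quantitative information the net direction cannot be determined.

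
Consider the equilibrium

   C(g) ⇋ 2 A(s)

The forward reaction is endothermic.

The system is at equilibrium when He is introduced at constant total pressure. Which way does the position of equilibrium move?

Adding inert gas at constant total pressure expands the volume and lowers every reacting partial pressure. With Δn_gas = 0 − 1 = -1, Q moves away from K toward the side with fewer gas moles, so the system shifts toward the side with more gas moles — to the left.

left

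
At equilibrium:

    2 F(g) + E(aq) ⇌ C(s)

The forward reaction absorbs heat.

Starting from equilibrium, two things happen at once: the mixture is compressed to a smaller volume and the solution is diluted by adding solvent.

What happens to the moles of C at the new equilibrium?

cannot be determined

Gas moles: reactants 2, products 0 (Δn_gas = -2). Compression shifts the system toward the side with fewer moles of gas — to the right.
Dilution lowers every aqueous concentration by the same factor. Δn_aq = 0 − 1 = -1, so the system shifts toward the side with more dissolved moles — to the left.
The two effects oppose each other, so the net shift — and hence the change in C — cannot be determined from the given information.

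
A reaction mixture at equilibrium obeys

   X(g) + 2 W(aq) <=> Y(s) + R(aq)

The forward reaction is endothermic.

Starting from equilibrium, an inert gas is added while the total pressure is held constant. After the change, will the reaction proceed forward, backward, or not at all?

Adding inert gas at constant total pressure expands the volume and lowers every reacting partial pressure. With Δn_gas = 0 − 1 = -1, Q moves away from K toward the side with fewer gas moles, so the system shifts toward the side with more gas moles — to the left.

left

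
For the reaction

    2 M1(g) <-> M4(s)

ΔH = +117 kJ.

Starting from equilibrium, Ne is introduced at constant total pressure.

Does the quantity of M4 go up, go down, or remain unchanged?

decreases

Adding inert gas at constant total pressure expands the volume and lowers every reacting partial pressure. With Δn_gas = 0 − 2 = -2, Q moves away from K toward the side with fewer gas moles, so the system shifts toward the side with more gas moles — to the left.
The net shift is to the left. M4 is a product, so its amount decreases.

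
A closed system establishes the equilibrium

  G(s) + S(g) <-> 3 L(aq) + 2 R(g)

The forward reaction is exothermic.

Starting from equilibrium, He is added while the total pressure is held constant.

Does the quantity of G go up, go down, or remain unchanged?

decreases

Adding inert gas at constant total pressure expands the volume and lowers every reacting partial pressure. With Δn_gas = 2 − 1 = +1, Q moves away from K toward the side with fewer gas moles, so the system shifts toward the side with more gas moles — to the right.
The net shift is to the right. G is a reactant, so its amount decreases.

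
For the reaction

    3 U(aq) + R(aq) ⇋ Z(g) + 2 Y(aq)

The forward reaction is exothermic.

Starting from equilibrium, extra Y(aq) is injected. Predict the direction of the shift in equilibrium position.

left

Adding Y (aq), a product, drives the reaction to the left.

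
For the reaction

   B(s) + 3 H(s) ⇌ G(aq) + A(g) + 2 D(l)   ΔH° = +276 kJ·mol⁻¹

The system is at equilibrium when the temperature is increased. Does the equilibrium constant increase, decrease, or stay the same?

increases

K depends on temperature via the van 't Hoff relation. The forward reaction is endothermic, so raising T increases K.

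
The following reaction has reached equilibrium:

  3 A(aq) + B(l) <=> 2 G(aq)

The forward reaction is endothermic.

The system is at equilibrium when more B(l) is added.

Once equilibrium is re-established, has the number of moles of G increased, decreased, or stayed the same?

B is a pure liquid; its activity is 1 regardless of amount, so Q is unaffected — no shift from this change.
No net shift occurs, so the amount of G is unchanged.

unchanged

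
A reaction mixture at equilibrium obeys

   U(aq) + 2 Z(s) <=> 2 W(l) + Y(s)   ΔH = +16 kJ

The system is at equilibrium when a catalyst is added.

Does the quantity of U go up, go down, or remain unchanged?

A catalyst speeds both forward and reverse rates equally; it changes neither Q nor K — no shift from this change.
No net shift occurs, so the amount of U is unchanged.

unchanged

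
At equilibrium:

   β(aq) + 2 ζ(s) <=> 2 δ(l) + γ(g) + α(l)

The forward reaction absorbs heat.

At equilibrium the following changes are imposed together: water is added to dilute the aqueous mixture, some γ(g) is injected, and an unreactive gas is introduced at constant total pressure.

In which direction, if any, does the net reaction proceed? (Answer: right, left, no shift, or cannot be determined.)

cannot be determined

Dilution lowers every aqueous concentration by the same factor. Δn_aq = 0 − 1 = -1, so the system shifts toward the side with more dissolved moles — to the left.
Adding γ (g), a product, drives the reaction to the left.
Adding inert gas at constant total pressure expands the volume and lowers every reacting partial pressure. With Δn_gas = 1 − 0 = +1, Q moves away from K toward the side with fewer gas moles, so the system shifts toward the side with more gas moles — to the right.
The individual effects push in opposite directions; without quantitative information the net direction cannot be determined.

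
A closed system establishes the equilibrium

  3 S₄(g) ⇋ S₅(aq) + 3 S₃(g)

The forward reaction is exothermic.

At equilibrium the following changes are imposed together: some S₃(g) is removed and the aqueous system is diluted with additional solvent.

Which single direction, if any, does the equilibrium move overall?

Removing S₃ (g), a product, drives the reaction to the right.
Dilution lowers every aqueous concentration by the same factor. Δn_aq = 1 − 0 = +1, so the system shifts toward the side with more dissolved moles — to the right.
All effects act in the same direction — net shift to the right.

right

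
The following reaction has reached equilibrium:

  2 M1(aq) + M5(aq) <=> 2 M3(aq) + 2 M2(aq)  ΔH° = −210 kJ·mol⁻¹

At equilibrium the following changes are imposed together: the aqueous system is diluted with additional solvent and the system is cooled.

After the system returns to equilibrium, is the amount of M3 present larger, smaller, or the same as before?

increases

Dilution lowers every aqueous concentration by the same factor. Δn_aq = 4 − 3 = +1, so the system shifts toward the side with more dissolved moles — to the right.
The forward reaction is exothermic. Lowering T favours the exothermic direction — shift to the right.
The net shift is to the right. M3 is a product, so its amount increases.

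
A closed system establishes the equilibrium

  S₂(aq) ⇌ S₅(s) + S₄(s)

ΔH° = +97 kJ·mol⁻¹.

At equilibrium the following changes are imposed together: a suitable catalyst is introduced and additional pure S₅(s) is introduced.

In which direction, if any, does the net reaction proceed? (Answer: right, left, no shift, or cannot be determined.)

A catalyst speeds both forward and reverse rates equally; it changes neither Q nor K — no shift from this change.
S₅ is a pure solid; its activity is 1 regardless of amount, so Q is unaffected — no shift from this change.
None of the changes alters Q relative to K, so there is no net shift.

no shift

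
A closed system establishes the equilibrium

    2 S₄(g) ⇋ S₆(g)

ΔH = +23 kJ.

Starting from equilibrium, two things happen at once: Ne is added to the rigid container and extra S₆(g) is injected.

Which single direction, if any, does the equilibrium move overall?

At constant volume, adding an inert gas leaves every reacting species' partial pressure unchanged, so Q is unchanged — no shift from this change.
Adding S₆ (g), a product, drives the reaction to the left.
Only the nonzero effect(s) matter; the net shift is to the left.

left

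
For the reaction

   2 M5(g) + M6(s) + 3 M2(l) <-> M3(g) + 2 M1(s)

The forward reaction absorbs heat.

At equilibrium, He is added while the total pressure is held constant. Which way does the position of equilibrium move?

left

Adding inert gas at constant total pressure expands the volume and lowers every reacting partial pressure. With Δn_gas = 1 − 2 = -1, Q moves away from K toward the side with fewer gas moles, so the system shifts toward the side with more gas moles — to the left.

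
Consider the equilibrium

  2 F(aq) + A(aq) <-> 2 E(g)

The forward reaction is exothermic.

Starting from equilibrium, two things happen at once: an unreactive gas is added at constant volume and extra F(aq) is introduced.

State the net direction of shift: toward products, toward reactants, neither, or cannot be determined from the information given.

right

At constant volume, adding an inert gas leaves every reacting species' partial pressure unchanged, so Q is unchanged — no shift from this change.
Adding F (aq), a reactant, drives the reaction to the right.
Only the nonzero effect(s) matter; the net shift is to the right.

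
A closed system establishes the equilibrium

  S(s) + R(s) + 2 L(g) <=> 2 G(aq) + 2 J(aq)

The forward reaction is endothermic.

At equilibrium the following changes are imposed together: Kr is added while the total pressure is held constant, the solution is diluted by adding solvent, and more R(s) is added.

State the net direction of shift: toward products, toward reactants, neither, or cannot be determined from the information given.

cannot be determined

Adding inert gas at constant total pressure expands the volume and lowers every reacting partial pressure. With Δn_gas = 0 − 2 = -2, Q moves away from K toward the side with fewer gas moles, so the system shifts toward the side with more gas moles — to the left.
Dilution lowers every aqueous concentration by the same factor. Δn_aq = 4 − 0 = +4, so the system shifts toward the side with more dissolved moles — to the right.
R is a pure solid; its activity is 1 regardless of amount, so Q is unaffected — no shift from this change.
The individual effects push in opposite directions; without quantitative information the net direction cannot be determined.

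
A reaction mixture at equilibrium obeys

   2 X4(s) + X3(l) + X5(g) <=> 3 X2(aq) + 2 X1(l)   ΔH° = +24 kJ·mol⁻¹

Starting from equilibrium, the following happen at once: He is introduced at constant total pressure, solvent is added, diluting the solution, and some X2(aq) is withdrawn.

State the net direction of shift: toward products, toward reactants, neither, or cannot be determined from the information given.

cannot be determined

Adding inert gas at constant total pressure expands the volume and lowers every reacting partial pressure. With Δn_gas = 0 − 1 = -1, Q moves away from K toward the side with fewer gas moles, so the system shifts toward the side with more gas moles — to the left.
Dilution lowers every aqueous concentration by the same factor. Δn_aq = 3 − 0 = +3, so the system shifts toward the side with more dissolved moles — to the right.
Removing X2 (aq), a product, drives the reaction to the right.
The individual effects push in opposite directions; without quantitative information the net direction cannot be determined.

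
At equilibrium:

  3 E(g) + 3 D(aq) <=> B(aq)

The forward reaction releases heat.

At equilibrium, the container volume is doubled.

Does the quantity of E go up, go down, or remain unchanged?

increases

Gas moles: reactants 3, products 0 (Δn_gas = -3). Expansion shifts the system toward the side with more moles of gas — to the left.
The net shift is to the left. E is a reactant, so its amount increases.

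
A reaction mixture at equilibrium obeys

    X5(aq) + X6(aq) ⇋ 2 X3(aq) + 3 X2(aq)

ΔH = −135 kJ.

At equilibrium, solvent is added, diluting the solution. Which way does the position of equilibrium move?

Dilution lowers every aqueous concentration by the same factor. Δn_aq = 5 − 2 = +3, so the system shifts toward the side with more dissolved moles — to the right.

right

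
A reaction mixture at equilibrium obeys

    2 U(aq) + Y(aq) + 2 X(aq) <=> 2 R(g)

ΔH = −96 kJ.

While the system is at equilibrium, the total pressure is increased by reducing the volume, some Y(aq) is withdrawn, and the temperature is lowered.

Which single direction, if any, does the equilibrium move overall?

Gas moles: reactants 0, products 2 (Δn_gas = +2). Compression shifts the system toward the side with fewer moles of gas — to the left.
Removing Y (aq), a reactant, drives the reaction to the left.
The forward reaction is exothermic. Lowering T favours the exothermic direction — shift to the right.
The individual effects push in opposite directions; without quantitative information the net direction cannot be determined.

cannot be determined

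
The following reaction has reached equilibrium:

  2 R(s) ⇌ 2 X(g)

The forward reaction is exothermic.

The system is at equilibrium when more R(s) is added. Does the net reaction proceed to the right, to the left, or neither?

no shift

R is a pure solid; its activity is 1 regardless of amount, so Q is unaffected — no shift from this change.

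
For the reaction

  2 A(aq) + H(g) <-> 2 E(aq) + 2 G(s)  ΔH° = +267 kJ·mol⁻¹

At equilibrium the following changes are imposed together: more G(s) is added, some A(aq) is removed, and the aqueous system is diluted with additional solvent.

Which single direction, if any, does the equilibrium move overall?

left

G is a pure solid; its activity is 1 regardless of amount, so Q is unaffected — no shift from this change.
Removing A (aq), a reactant, drives the reaction to the left.
Dilution scales every aqueous concentration by the same factor. Δn_aq = 2 − 2 = 0, so Q is unchanged — no shift.
Only the nonzero effect(s) matter; the net shift is to the left.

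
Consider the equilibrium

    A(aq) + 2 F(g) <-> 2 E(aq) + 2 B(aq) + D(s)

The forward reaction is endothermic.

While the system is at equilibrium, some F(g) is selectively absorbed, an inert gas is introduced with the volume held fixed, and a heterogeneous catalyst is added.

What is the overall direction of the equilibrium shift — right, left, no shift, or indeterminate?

left

Removing F (g), a reactant, drives the reaction to the left.
At constant volume, adding an inert gas leaves every reacting species' partial pressure unchanged, so Q is unchanged — no shift from this change.
A catalyst speeds both forward and reverse rates equally; it changes neither Q nor K — no shift from this change.
Only the nonzero effect(s) matter; the net shift is to the left.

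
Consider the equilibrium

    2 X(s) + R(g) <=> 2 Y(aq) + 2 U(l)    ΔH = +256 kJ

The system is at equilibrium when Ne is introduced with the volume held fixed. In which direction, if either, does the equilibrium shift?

no shift

At constant volume, adding an inert gas leaves every reacting species' partial pressure unchanged, so Q is unchanged — no shift from this change.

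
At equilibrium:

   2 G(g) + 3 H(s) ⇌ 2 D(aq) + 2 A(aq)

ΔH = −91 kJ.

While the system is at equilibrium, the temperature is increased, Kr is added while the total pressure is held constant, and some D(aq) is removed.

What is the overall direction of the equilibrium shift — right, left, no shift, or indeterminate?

The forward reaction is exothermic. Raising T favours the endothermic direction — shift to the left.
Adding inert gas at constant total pressure expands the volume and lowers every reacting partial pressure. With Δn_gas = 0 − 2 = -2, Q moves away from K toward the side with fewer gas moles, so the system shifts toward the side with more gas moles — to the left.
Removing D (aq), a product, drives the reaction to the right.
The individual effects push in opposite directions; without quantitative information the net direction cannot be determined.

cannot be determined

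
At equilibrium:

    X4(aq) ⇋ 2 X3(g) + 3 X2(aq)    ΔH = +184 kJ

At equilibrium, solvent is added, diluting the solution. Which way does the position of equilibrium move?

Dilution lowers every aqueous concentration by the same factor. Δn_aq = 3 − 1 = +2, so the system shifts toward the side with more dissolved moles — to the right.

right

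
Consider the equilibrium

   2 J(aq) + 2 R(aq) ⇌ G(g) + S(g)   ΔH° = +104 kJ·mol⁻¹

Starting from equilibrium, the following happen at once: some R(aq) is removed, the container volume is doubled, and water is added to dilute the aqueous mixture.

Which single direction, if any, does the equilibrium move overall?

Removing R (aq), a reactant, drives the reaction to the left.
Gas moles: reactants 0, products 2 (Δn_gas = +2). Expansion shifts the system toward the side with more moles of gas — to the right.
Dilution lowers every aqueous concentration by the same factor. Δn_aq = 0 − 4 = -4, so the system shifts toward the side with more dissolved moles — to the left.
The individual effects push in opposite directions; without quantitative information the net direction cannot be determined.

cannot be determined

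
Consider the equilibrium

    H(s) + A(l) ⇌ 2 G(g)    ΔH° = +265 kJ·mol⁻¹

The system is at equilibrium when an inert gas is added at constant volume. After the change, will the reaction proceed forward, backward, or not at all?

no shift

At constant volume, adding an inert gas leaves every reacting species' partial pressure unchanged, so Q is unchanged — no shift from this change.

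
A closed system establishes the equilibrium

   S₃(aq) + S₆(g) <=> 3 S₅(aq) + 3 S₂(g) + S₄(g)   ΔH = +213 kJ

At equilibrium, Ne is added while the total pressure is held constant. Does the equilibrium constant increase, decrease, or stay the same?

The equilibrium constant depends only on temperature. This perturbation may move the position of equilibrium, but since T is unchanged, K itself is unchanged.

unchanged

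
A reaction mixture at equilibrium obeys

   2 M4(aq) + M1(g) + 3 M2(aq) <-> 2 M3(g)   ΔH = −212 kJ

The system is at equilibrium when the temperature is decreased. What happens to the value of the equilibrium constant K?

K depends on temperature via the van 't Hoff relation. The forward reaction is exothermic, so lowering T increases K.

increases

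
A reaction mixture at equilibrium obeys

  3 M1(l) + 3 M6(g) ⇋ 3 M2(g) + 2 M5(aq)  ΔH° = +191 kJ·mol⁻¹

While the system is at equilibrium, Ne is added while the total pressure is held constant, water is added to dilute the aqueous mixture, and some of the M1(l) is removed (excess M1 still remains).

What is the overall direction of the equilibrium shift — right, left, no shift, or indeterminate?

right

Adding inert gas at constant total pressure expands the volume, scaling every reacting partial pressure by the same factor. Δn_gas = 3 − 3 = 0, so Q is unchanged — no shift.
Dilution lowers every aqueous concentration by the same factor. Δn_aq = 2 − 0 = +2, so the system shifts toward the side with more dissolved moles — to the right.
M1 is a pure liquid; its activity is 1 regardless of amount, so Q is unaffected — no shift from this change.
Only the nonzero effect(s) matter; the net shift is to the right.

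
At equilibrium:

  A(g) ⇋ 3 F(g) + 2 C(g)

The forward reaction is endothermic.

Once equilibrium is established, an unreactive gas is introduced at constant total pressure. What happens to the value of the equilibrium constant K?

The equilibrium constant depends only on temperature. This perturbation may move the position of equilibrium, but since T is unchanged, K itself is unchanged.

unchanged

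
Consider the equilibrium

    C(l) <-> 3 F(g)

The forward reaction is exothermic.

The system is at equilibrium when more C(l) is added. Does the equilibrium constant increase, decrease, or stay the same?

unchanged

The equilibrium constant depends only on temperature. This perturbation changes neither the position of equilibrium nor K.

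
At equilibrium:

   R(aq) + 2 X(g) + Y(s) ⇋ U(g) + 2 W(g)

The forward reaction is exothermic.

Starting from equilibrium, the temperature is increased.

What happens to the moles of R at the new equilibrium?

increases

The forward reaction is exothermic. Raising T favours the endothermic direction — shift to the left.
The net shift is to the left. R is a reactant, so its amount increases.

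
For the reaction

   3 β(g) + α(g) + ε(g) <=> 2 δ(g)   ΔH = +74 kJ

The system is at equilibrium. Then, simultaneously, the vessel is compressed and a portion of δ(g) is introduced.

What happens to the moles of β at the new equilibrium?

cannot be determined

Gas moles: reactants 5, products 2 (Δn_gas = -3). Compression shifts the system toward the side with fewer moles of gas — to the right.
Adding δ (g), a product, drives the reaction to the left.
The two effects oppose each other, so the net shift — and hence the change in β — cannot be determined from the given information.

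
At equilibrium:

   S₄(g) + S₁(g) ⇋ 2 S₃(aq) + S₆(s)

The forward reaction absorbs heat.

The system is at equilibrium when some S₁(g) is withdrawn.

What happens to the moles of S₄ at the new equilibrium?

Removing S₁ (g), a reactant, drives the reaction to the left.
The net shift is to the left. S₄ is a reactant, so its amount increases.

increases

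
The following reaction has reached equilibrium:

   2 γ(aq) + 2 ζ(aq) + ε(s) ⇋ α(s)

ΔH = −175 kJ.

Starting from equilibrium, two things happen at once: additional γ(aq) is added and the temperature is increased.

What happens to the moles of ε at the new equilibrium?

cannot be determined

Adding γ (aq), a reactant, drives the reaction to the right.
The forward reaction is exothermic. Raising T favours the endothermic direction — shift to the left.
The two effects oppose each other, so the net shift — and hence the change in ε — cannot be determined from the given information.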